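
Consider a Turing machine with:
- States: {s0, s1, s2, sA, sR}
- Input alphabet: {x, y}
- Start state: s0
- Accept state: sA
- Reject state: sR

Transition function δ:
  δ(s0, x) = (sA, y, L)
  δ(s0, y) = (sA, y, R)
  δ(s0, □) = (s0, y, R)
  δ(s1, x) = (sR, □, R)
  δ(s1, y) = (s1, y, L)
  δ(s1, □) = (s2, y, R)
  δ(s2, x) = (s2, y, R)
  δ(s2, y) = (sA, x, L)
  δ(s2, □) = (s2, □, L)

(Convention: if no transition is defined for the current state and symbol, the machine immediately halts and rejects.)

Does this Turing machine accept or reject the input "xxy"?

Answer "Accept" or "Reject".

Execution trace:
Initial: [s0]xxy
Step 1: δ(s0, x) = (sA, y, L) → [sA]□yxy

The machine reaches the accept state sA and halts.

Answer: Accept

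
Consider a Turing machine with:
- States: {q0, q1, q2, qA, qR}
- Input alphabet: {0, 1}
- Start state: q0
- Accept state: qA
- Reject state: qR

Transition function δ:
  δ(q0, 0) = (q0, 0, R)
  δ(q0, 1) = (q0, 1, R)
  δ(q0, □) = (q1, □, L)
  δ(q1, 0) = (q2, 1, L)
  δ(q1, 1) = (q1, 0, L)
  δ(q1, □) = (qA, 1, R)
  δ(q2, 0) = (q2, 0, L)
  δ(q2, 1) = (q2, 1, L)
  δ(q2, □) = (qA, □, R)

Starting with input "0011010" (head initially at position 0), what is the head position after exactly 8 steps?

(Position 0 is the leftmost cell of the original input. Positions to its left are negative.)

Execution trace (head position shown):
Step 0: [q0]0011010  (head at position 0)
Step 1: move right → 0[q0]011010  (head at position 1)
Step 2: move right → 00[q0]11010  (head at position 2)
Step 3: move right → 001[q0]1010  (head at position 3)
Step 4: move right → 0011[q0]010  (head at position 4)
Step 5: move right → 00110[q0]10  (head at position 5)
Step 6: move right → 001101[q0]0  (head at position 6)
Step 7: move right → 0011010[q0]□  (head at position 7)
Step 8: move left → 001101[q1]0□  (head at position 6)

After 8 steps, the head is at position 6.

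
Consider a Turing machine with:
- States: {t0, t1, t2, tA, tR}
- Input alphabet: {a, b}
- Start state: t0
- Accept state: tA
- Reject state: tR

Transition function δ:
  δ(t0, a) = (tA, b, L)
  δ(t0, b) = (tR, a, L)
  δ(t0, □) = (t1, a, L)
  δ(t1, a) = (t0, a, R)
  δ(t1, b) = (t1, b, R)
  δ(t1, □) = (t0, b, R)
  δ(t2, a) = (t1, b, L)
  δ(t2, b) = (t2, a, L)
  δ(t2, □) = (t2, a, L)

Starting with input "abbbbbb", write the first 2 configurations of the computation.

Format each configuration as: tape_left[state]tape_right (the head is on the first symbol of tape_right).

Transitions applied:
Step 1: δ(t0, a) = (tA, b, L)

The first 2 configurations are:
[t0]abbbbbb ⊢ [tA]□bbbbbbb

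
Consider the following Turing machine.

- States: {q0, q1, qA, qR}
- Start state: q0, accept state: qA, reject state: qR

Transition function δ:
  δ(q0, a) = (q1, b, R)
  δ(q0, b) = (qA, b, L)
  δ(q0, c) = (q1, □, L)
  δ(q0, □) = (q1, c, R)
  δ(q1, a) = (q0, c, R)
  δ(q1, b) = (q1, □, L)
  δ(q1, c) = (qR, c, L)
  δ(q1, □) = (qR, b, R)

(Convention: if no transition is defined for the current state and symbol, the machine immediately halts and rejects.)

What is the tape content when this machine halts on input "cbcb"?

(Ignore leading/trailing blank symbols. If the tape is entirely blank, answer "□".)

Execution trace:
Initial: [q0]cbcb
Step 1: δ(q0, c) = (q1, □, L) → [q1]□□bcb
Step 2: δ(q1, □) = (qR, b, R) → b[qR]□bcb

The machine reaches the reject state qR and halts.

Final tape (ignoring leading/trailing blanks): b□bcb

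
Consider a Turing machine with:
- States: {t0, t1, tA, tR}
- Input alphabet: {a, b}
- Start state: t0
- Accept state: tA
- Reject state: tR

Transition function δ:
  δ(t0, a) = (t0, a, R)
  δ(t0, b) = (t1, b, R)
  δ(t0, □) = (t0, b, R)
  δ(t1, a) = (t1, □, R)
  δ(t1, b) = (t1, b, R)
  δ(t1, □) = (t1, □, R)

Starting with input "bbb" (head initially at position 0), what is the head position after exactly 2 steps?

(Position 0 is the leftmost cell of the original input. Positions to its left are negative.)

Execution trace (head position shown):
Step 0: [t0]bbb  (head at position 0)
Step 1: move right → b[t1]bb  (head at position 1)
Step 2: move right → bb[t1]b  (head at position 2)

After 2 steps, the head is at position 2.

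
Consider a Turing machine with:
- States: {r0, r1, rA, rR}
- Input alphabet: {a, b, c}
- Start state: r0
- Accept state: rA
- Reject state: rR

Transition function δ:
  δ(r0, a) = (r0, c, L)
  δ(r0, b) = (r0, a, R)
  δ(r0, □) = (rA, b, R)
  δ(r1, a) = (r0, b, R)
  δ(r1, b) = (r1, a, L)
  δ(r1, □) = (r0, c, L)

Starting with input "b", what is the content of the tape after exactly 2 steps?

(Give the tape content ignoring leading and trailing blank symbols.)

Execution trace:
Initial: [r0]b
Step 1: δ(r0, b) = (r0, a, R) → a[r0]□
Step 2: δ(r0, □) = (rA, b, R) → ab[rA]□

The machine reaches the accept state rA and halts.

After 2 steps, the tape (ignoring leading/trailing blanks) is: ab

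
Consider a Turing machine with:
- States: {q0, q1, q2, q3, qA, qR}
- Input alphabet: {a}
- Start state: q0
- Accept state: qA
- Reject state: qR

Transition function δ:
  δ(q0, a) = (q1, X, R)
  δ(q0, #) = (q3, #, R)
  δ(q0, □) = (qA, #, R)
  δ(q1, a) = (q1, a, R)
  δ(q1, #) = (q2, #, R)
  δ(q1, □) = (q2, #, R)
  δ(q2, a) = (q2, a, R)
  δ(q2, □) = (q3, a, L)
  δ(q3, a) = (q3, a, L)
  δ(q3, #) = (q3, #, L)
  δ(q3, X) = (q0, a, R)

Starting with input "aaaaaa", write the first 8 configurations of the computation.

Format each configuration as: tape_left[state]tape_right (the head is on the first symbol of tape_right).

Transitions applied:
Step 1: δ(q0, a) = (q1, X, R)
Step 2: δ(q1, a) = (q1, a, R)
Step 3: δ(q1, a) = (q1, a, R)
Step 4: δ(q1, a) = (q1, a, R)
Step 5: δ(q1, a) = (q1, a, R)
Step 6: δ(q1, a) = (q1, a, R)
Step 7: δ(q1, □) = (q2, #, R)

The first 8 configurations are:
[q0]aaaaaa ⊢ X[q1]aaaaa ⊢ Xa[q1]aaaa ⊢ Xaa[q1]aaa ⊢ Xaaa[q1]aa ⊢ Xaaaa[q1]a ⊢ Xaaaaa[q1]□ ⊢ Xaaaaa#[q2]□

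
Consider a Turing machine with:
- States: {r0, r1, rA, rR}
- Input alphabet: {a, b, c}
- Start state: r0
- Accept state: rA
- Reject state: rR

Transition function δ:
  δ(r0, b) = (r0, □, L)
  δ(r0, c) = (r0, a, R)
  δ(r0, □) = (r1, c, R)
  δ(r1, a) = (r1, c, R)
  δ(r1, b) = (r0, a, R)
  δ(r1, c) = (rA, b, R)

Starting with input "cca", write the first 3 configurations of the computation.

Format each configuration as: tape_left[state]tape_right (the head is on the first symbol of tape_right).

Transitions applied:
Step 1: δ(r0, c) = (r0, a, R)
Step 2: δ(r0, c) = (r0, a, R)

The first 3 configurations are:
[r0]cca ⊢ a[r0]ca ⊢ aa[r0]a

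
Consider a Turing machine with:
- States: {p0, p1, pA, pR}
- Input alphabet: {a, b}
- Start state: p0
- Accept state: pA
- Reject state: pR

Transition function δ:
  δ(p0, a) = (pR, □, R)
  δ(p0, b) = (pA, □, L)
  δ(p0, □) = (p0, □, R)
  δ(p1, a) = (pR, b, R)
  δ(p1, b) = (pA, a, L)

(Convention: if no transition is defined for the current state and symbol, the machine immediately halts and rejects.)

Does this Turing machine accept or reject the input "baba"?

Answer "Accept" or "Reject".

Execution trace:
Initial: [p0]baba
Step 1: δ(p0, b) = (pA, □, L) → [pA]□□aba

The machine reaches the accept state pA and halts.

Answer: Accept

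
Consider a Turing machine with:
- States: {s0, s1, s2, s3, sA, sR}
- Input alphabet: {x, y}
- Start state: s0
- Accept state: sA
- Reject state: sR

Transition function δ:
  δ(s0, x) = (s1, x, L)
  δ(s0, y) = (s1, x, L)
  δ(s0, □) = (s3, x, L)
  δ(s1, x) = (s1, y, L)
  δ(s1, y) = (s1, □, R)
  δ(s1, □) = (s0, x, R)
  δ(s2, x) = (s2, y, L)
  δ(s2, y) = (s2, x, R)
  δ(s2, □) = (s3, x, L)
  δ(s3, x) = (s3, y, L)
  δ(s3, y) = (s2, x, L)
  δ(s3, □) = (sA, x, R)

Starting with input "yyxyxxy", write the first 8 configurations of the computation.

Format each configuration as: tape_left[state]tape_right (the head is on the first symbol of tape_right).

Transitions applied:
Step 1: δ(s0, y) = (s1, x, L)
Step 2: δ(s1, □) = (s0, x, R)
Step 3: δ(s0, x) = (s1, x, L)
Step 4: δ(s1, x) = (s1, y, L)
Step 5: δ(s1, □) = (s0, x, R)
Step 6: δ(s0, y) = (s1, x, L)
Step 7: δ(s1, x) = (s1, y, L)

The first 8 configurations are:
[s0]yyxyxxy ⊢ [s1]□xyxyxxy ⊢ x[s0]xyxyxxy ⊢ [s1]xxyxyxxy ⊢ [s1]□yxyxyxxy ⊢ x[s0]yxyxyxxy ⊢ [s1]xxxyxyxxy ⊢ [s1]□yxxyxyxxy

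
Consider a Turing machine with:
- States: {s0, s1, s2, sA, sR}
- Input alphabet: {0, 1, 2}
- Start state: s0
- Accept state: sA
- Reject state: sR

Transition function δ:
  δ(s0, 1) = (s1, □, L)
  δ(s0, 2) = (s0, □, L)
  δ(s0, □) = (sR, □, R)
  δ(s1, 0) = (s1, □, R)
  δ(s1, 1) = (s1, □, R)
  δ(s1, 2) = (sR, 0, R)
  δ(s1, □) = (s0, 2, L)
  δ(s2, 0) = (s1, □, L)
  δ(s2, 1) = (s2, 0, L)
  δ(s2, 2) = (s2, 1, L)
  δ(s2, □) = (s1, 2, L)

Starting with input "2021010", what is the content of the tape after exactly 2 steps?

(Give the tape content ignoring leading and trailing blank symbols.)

Execution trace:
Initial: [s0]2021010
Step 1: δ(s0, 2) = (s0, □, L) → [s0]□□021010
Step 2: δ(s0, □) = (sR, □, R) → □[sR]□021010

The machine reaches the reject state sR and halts.

After 2 steps, the tape (ignoring leading/trailing blanks) is: 021010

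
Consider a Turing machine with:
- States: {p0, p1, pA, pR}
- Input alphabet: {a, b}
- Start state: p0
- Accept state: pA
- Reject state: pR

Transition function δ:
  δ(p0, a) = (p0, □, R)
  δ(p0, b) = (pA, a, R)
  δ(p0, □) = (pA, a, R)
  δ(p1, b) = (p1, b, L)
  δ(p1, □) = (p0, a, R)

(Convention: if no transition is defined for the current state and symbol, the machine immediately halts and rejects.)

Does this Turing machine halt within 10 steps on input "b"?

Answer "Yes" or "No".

Execution trace:
Initial: [p0]b
Step 1: δ(p0, b) = (pA, a, R) → a[pA]□

The machine reaches the accept state pA and halts.
The machine halted after 1 step (within the 10-step bound).

Answer: Yes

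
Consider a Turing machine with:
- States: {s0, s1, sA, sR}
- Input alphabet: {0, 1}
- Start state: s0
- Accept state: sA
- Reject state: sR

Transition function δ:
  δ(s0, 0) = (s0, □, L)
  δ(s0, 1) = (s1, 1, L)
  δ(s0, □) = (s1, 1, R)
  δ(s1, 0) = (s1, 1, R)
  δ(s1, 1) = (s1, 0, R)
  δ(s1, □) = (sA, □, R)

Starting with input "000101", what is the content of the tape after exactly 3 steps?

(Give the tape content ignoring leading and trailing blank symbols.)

Execution trace:
Initial: [s0]000101
Step 1: δ(s0, 0) = (s0, □, L) → [s0]□□00101
Step 2: δ(s0, □) = (s1, 1, R) → 1[s1]□00101
Step 3: δ(s1, □) = (sA, □, R) → 1□[sA]00101

The machine reaches the accept state sA and halts.

After 3 steps, the tape (ignoring leading/trailing blanks) is: 1□00101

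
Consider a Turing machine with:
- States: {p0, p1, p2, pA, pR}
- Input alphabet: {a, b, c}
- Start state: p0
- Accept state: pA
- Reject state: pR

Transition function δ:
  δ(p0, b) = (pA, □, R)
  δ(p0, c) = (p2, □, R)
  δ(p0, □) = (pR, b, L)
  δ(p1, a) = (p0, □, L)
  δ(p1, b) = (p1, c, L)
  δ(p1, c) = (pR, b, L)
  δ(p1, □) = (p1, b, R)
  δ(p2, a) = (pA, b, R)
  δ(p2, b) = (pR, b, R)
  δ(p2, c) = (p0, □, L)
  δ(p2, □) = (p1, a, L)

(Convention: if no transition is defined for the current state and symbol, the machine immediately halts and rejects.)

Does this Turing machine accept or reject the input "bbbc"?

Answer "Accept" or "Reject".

Execution trace:
Initial: [p0]bbbc
Step 1: δ(p0, b) = (pA, □, R) → □[pA]bbc

The machine reaches the accept state pA and halts.

Answer: Accept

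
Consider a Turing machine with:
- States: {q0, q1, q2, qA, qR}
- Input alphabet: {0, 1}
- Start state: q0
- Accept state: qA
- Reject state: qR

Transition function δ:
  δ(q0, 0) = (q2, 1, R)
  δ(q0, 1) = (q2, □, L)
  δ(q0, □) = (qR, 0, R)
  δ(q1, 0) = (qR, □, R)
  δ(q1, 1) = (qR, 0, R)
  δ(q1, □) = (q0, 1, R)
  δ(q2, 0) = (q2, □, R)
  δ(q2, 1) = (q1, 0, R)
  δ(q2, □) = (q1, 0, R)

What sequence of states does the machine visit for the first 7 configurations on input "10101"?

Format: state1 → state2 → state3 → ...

Execution trace:
Initial: [q0]10101
Step 1: δ(q0, 1) = (q2, □, L) → [q2]□□0101
Step 2: δ(q2, □) = (q1, 0, R) → 0[q1]□0101
Step 3: δ(q1, □) = (q0, 1, R) → 01[q0]0101
Step 4: δ(q0, 0) = (q2, 1, R) → 011[q2]101
Step 5: δ(q2, 1) = (q1, 0, R) → 0110[q1]01
Step 6: δ(q1, 0) = (qR, □, R) → 0110□[qR]1

The machine reaches the reject state qR and halts.

State sequence: q0 → q2 → q1 → q0 → q2 → q1 → qR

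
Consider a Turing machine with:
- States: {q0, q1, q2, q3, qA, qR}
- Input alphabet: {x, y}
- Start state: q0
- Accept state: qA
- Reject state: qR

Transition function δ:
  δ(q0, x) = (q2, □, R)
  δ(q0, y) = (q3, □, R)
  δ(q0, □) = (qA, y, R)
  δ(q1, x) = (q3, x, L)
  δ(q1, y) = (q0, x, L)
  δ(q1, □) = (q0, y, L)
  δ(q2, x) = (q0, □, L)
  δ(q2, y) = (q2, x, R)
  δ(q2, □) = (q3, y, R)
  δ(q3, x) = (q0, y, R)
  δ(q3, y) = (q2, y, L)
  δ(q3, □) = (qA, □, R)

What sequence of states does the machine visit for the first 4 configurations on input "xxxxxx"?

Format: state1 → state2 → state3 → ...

Execution trace:
Initial: [q0]xxxxxx
Step 1: δ(q0, x) = (q2, □, R) → □[q2]xxxxx
Step 2: δ(q2, x) = (q0, □, L) → [q0]□□xxxx
Step 3: δ(q0, □) = (qA, y, R) → y[qA]□xxxx

The machine reaches the accept state qA and halts.

State sequence: q0 → q2 → q0 → qA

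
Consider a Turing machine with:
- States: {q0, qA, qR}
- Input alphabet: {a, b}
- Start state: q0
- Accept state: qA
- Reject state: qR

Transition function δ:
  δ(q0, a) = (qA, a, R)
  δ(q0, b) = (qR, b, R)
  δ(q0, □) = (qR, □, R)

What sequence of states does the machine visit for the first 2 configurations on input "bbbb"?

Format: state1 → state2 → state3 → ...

Execution trace:
Initial: [q0]bbbb
Step 1: δ(q0, b) = (qR, b, R) → b[qR]bbb

The machine reaches the reject state qR and halts.

State sequence: q0 → qR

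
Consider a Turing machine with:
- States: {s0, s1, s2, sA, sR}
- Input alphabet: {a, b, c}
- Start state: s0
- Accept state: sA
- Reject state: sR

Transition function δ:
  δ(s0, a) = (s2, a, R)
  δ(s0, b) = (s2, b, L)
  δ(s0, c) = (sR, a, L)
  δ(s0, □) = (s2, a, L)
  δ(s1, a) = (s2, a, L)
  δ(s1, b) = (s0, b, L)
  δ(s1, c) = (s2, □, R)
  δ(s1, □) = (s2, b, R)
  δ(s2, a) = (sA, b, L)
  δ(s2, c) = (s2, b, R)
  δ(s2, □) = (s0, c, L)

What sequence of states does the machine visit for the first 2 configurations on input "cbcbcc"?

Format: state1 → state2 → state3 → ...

Execution trace:
Initial: [s0]cbcbcc
Step 1: δ(s0, c) = (sR, a, L) → [sR]□abcbcc

The machine reaches the reject state sR and halts.

State sequence: s0 → sR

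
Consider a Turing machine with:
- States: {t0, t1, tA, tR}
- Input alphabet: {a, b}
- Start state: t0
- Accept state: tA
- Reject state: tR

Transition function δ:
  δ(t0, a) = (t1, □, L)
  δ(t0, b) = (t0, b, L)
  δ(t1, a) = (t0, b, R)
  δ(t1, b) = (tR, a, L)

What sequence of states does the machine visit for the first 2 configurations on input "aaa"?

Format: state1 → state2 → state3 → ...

Execution trace:
Initial: [t0]aaa
Step 1: δ(t0, a) = (t1, □, L) → [t1]□□aa

No transition is defined for δ(t1, □). By convention the machine halts and rejects.

State sequence: t0 → t1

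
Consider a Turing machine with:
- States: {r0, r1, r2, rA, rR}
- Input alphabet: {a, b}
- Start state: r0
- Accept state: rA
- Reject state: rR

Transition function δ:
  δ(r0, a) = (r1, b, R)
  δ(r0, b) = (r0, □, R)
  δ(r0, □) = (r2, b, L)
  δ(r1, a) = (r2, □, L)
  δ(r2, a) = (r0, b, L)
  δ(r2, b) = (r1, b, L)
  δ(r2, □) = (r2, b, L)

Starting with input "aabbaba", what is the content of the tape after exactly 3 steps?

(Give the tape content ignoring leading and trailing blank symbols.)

Execution trace:
Initial: [r0]aabbaba
Step 1: δ(r0, a) = (r1, b, R) → b[r1]abbaba
Step 2: δ(r1, a) = (r2, □, L) → [r2]b□bbaba
Step 3: δ(r2, b) = (r1, b, L) → [r1]□b□bbaba

No transition is defined for δ(r1, □). By convention the machine halts and rejects.

After 3 steps, the tape (ignoring leading/trailing blanks) is: b□bbaba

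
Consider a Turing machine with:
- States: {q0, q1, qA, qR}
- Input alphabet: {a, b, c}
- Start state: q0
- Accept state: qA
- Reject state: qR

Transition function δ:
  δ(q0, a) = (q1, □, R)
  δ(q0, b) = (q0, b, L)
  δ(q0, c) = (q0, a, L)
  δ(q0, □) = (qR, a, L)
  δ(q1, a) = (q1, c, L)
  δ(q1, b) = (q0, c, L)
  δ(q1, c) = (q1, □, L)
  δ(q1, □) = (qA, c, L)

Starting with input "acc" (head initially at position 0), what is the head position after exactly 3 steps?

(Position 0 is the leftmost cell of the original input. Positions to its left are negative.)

Execution trace (head position shown):
Step 0: [q0]acc  (head at position 0)
Step 1: move right → □[q1]cc  (head at position 1)
Step 2: move left → [q1]□□c  (head at position 0)
Step 3: move left → [qA]□c□c  (head at position -1)

After 3 steps, the head is at position -1.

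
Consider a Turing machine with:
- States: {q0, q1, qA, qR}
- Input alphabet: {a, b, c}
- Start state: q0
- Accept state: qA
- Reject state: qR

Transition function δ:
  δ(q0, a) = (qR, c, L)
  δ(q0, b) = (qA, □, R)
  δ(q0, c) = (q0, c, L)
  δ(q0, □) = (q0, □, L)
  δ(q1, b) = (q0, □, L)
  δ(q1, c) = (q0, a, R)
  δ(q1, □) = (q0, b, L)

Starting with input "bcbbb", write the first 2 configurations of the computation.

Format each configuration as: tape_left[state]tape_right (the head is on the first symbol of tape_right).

Transitions applied:
Step 1: δ(q0, b) = (qA, □, R)

The first 2 configurations are:
[q0]bcbbb ⊢ □[qA]cbbb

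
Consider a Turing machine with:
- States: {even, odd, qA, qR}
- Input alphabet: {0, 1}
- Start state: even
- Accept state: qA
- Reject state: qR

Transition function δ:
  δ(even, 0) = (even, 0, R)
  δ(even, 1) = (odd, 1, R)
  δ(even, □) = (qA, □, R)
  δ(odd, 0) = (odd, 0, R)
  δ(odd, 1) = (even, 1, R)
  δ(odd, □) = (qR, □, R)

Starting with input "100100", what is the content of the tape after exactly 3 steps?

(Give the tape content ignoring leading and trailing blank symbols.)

Execution trace:
Initial: [even]100100
Step 1: δ(even, 1) = (odd, 1, R) → 1[odd]00100
Step 2: δ(odd, 0) = (odd, 0, R) → 10[odd]0100
Step 3: δ(odd, 0) = (odd, 0, R) → 100[odd]100

After 3 steps, the tape (ignoring leading/trailing blanks) is: 100100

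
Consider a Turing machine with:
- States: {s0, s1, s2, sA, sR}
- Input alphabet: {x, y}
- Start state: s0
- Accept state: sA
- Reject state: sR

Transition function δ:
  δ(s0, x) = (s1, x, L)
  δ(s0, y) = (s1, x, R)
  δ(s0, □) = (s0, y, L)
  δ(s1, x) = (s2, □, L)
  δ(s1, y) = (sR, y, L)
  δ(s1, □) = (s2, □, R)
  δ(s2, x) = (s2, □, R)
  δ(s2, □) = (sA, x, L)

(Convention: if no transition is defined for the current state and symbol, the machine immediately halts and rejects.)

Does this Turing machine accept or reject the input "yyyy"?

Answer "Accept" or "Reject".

Execution trace:
Initial: [s0]yyyy
Step 1: δ(s0, y) = (s1, x, R) → x[s1]yyy
Step 2: δ(s1, y) = (sR, y, L) → [sR]xyyy

The machine reaches the reject state sR and halts.

Answer: Reject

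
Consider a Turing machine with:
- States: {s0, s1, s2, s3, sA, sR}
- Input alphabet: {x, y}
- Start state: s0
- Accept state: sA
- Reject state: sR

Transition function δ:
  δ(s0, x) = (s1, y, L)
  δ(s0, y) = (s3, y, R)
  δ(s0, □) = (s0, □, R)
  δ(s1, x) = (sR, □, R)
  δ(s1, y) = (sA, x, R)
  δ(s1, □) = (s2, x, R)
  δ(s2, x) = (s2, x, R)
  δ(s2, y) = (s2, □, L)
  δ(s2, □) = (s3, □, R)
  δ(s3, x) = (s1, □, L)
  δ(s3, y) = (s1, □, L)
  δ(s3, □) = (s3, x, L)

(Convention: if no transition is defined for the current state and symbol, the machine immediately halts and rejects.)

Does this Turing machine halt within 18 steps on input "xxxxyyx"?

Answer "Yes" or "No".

Execution trace:
Initial: [s0]xxxxyyx
Step 1: δ(s0, x) = (s1, y, L) → [s1]□yxxxyyx
Step 2: δ(s1, □) = (s2, x, R) → x[s2]yxxxyyx
Step 3: δ(s2, y) = (s2, □, L) → [s2]x□xxxyyx
Step 4: δ(s2, x) = (s2, x, R) → x[s2]□xxxyyx
Step 5: δ(s2, □) = (s3, □, R) → x□[s3]xxxyyx
Step 6: δ(s3, x) = (s1, □, L) → x[s1]□□xxyyx
Step 7: δ(s1, □) = (s2, x, R) → xx[s2]□xxyyx
Step 8: δ(s2, □) = (s3, □, R) → xx□[s3]xxyyx
Step 9: δ(s3, x) = (s1, □, L) → xx[s1]□□xyyx
Step 10: δ(s1, □) = (s2, x, R) → xxx[s2]□xyyx
Step 11: δ(s2, □) = (s3, □, R) → xxx□[s3]xyyx
Step 12: δ(s3, x) = (s1, □, L) → xxx[s1]□□yyx
Step 13: δ(s1, □) = (s2, x, R) → xxxx[s2]□yyx
Step 14: δ(s2, □) = (s3, □, R) → xxxx□[s3]yyx
Step 15: δ(s3, y) = (s1, □, L) → xxxx[s1]□□yx
Step 16: δ(s1, □) = (s2, x, R) → xxxxx[s2]□yx
Step 17: δ(s2, □) = (s3, □, R) → xxxxx□[s3]yx
Step 18: δ(s3, y) = (s1, □, L) → xxxxx[s1]□□x

The machine has not reached a halting state after 18 steps.
The machine did not halt within the 18-step bound.

Answer: No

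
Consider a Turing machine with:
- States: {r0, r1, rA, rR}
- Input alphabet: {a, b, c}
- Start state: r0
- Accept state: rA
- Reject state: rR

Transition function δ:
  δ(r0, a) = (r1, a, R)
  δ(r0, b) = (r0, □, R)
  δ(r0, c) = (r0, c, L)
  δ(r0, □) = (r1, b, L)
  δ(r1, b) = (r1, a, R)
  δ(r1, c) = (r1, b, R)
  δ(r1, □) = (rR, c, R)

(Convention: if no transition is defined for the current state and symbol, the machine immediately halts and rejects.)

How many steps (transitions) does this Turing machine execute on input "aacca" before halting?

Execution trace:
Initial: [r0]aacca
Step 1: δ(r0, a) = (r1, a, R) → a[r1]acca

No transition is defined for δ(r1, a). By convention the machine halts and rejects.

The machine executed 1 step before halting.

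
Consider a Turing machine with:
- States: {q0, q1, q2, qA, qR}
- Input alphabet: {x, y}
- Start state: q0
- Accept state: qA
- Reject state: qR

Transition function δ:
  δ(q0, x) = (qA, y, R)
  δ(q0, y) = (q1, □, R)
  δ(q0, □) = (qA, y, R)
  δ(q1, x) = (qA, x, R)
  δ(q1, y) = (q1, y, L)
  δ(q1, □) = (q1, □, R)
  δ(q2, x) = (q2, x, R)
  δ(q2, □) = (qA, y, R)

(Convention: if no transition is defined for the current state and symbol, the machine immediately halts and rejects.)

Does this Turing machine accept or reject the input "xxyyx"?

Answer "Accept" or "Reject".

Execution trace:
Initial: [q0]xxyyx
Step 1: δ(q0, x) = (qA, y, R) → y[qA]xyyx

The machine reaches the accept state qA and halts.

Answer: Accept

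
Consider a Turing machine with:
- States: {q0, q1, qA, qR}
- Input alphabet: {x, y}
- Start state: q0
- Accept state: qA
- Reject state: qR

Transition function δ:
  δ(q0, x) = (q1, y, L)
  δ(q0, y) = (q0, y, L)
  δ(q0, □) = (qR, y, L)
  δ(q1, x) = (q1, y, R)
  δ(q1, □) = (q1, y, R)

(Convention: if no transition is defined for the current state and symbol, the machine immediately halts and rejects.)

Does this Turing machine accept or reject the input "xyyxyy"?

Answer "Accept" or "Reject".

Execution trace:
Initial: [q0]xyyxyy
Step 1: δ(q0, x) = (q1, y, L) → [q1]□yyyxyy
Step 2: δ(q1, □) = (q1, y, R) → y[q1]yyyxyy

No transition is defined for δ(q1, y). By convention the machine halts and rejects.

Answer: Reject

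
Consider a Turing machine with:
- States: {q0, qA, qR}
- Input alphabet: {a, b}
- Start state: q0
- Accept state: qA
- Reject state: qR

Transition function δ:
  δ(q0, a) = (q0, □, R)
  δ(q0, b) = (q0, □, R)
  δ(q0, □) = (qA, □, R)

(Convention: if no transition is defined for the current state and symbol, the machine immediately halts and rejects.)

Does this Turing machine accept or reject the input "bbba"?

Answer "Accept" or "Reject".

Execution trace:
Initial: [q0]bbba
Step 1: δ(q0, b) = (q0, □, R) → □[q0]bba
Step 2: δ(q0, b) = (q0, □, R) → □□[q0]ba
Step 3: δ(q0, b) = (q0, □, R) → □□□[q0]a
Step 4: δ(q0, a) = (q0, □, R) → □□□□[q0]□
Step 5: δ(q0, □) = (qA, □, R) → □□□□□[qA]□

The machine reaches the accept state qA and halts.

Answer: Accept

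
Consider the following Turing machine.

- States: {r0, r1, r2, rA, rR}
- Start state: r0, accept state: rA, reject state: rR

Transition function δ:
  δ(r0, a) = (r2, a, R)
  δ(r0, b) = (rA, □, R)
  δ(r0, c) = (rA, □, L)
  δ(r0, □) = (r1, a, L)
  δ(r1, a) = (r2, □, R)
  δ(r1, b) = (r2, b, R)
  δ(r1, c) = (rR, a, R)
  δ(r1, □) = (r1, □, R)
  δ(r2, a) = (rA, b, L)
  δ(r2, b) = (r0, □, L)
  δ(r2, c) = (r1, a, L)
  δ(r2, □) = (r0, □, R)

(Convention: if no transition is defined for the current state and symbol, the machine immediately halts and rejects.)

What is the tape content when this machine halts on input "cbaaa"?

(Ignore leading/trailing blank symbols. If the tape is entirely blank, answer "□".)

Execution trace:
Initial: [r0]cbaaa
Step 1: δ(r0, c) = (rA, □, L) → [rA]□□baaa

The machine reaches the accept state rA and halts.

Final tape (ignoring leading/trailing blanks): baaa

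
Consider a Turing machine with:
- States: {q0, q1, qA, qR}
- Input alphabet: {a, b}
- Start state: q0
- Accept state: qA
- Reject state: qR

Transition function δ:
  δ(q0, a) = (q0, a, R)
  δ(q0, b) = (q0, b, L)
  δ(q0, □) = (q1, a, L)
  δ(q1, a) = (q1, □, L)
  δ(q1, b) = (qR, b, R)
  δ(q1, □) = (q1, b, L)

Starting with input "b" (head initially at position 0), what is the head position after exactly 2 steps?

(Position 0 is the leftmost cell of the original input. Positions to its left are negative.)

Execution trace (head position shown):
Step 0: [q0]b  (head at position 0)
Step 1: move left → [q0]□b  (head at position -1)
Step 2: move left → [q1]□ab  (head at position -2)

After 2 steps, the head is at position -2.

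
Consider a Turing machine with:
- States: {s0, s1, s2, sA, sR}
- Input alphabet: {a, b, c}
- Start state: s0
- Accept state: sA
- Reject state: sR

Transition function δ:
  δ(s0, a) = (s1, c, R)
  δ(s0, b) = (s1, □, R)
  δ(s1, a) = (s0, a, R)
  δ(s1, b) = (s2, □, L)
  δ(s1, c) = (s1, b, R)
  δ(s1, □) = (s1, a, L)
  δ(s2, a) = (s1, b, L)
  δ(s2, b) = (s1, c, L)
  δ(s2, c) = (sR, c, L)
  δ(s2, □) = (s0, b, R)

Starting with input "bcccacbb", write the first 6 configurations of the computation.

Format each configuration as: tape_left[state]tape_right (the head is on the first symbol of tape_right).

Transitions applied:
Step 1: δ(s0, b) = (s1, □, R)
Step 2: δ(s1, c) = (s1, b, R)
Step 3: δ(s1, c) = (s1, b, R)
Step 4: δ(s1, c) = (s1, b, R)
Step 5: δ(s1, a) = (s0, a, R)

The first 6 configurations are:
[s0]bcccacbb ⊢ □[s1]cccacbb ⊢ □b[s1]ccacbb ⊢ □bb[s1]cacbb ⊢ □bbb[s1]acbb ⊢ □bbba[s0]cbb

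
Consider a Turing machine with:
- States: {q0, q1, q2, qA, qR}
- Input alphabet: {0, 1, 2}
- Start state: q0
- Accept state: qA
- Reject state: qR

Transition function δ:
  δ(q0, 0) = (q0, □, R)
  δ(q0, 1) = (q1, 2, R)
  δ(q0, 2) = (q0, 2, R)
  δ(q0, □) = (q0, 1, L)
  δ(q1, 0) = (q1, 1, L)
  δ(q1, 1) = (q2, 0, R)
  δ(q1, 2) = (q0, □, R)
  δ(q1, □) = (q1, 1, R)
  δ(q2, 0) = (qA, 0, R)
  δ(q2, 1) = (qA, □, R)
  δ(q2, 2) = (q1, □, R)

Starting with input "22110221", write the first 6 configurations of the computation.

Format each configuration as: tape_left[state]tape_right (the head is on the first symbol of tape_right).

Transitions applied:
Step 1: δ(q0, 2) = (q0, 2, R)
Step 2: δ(q0, 2) = (q0, 2, R)
Step 3: δ(q0, 1) = (q1, 2, R)
Step 4: δ(q1, 1) = (q2, 0, R)
Step 5: δ(q2, 0) = (qA, 0, R)

The first 6 configurations are:
[q0]22110221 ⊢ 2[q0]2110221 ⊢ 22[q0]110221 ⊢ 222[q1]10221 ⊢ 2220[q2]0221 ⊢ 22200[qA]221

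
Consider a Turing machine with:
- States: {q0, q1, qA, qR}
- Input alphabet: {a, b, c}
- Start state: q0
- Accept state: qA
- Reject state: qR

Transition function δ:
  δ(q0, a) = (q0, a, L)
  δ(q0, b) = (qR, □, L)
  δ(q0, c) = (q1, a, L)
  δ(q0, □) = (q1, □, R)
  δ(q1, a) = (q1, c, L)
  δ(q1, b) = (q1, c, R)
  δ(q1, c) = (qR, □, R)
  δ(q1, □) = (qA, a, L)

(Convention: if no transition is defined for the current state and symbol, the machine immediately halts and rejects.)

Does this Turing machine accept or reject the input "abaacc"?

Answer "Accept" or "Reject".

Execution trace:
Initial: [q0]abaacc
Step 1: δ(q0, a) = (q0, a, L) → [q0]□abaacc
Step 2: δ(q0, □) = (q1, □, R) → □[q1]abaacc
Step 3: δ(q1, a) = (q1, c, L) → [q1]□cbaacc
Step 4: δ(q1, □) = (qA, a, L) → [qA]□acbaacc

The machine reaches the accept state qA and halts.

Answer: Accept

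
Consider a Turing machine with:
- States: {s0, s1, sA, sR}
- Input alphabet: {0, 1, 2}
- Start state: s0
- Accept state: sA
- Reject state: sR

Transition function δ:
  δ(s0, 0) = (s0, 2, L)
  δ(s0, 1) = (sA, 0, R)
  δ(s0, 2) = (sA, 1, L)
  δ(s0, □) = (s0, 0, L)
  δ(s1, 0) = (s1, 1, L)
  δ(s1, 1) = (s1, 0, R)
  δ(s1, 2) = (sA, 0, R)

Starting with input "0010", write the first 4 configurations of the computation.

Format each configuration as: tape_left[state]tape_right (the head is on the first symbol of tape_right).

Transitions applied:
Step 1: δ(s0, 0) = (s0, 2, L)
Step 2: δ(s0, □) = (s0, 0, L)
Step 3: δ(s0, □) = (s0, 0, L)

The first 4 configurations are:
[s0]0010 ⊢ [s0]□2010 ⊢ [s0]□02010 ⊢ [s0]□002010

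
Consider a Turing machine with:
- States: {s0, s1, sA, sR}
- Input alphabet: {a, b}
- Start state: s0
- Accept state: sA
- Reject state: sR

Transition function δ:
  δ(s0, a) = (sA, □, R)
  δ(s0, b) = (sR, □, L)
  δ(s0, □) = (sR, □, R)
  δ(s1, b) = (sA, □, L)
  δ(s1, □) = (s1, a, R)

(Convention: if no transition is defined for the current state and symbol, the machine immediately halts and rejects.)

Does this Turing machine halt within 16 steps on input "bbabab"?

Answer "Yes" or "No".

Execution trace:
Initial: [s0]bbabab
Step 1: δ(s0, b) = (sR, □, L) → [sR]□□babab

The machine reaches the reject state sR and halts.
The machine halted after 1 step (within the 16-step bound).

Answer: Yes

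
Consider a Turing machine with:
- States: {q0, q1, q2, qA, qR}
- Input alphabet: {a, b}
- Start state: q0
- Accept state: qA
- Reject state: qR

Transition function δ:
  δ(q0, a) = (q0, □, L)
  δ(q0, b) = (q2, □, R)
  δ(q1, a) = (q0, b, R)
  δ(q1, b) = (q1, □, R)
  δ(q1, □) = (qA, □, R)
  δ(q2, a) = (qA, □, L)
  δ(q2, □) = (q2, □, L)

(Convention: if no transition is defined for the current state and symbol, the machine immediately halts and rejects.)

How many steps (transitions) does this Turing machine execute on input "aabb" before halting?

Execution trace:
Initial: [q0]aabb
Step 1: δ(q0, a) = (q0, □, L) → [q0]□□abb

No transition is defined for δ(q0, □). By convention the machine halts and rejects.

The machine executed 1 step before halting.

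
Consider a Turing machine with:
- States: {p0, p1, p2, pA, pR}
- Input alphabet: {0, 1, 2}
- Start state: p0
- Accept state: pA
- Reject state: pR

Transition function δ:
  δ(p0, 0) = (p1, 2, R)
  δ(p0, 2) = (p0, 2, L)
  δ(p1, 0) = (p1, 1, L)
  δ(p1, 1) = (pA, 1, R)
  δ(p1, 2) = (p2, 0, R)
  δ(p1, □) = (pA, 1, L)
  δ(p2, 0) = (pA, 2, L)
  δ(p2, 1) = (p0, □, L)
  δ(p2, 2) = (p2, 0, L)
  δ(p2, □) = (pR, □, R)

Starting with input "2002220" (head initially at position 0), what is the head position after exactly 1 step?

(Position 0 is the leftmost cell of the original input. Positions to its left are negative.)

Execution trace (head position shown):
Step 0: [p0]2002220  (head at position 0)
Step 1: move left → [p0]□2002220  (head at position -1)

After 1 step, the head is at position -1.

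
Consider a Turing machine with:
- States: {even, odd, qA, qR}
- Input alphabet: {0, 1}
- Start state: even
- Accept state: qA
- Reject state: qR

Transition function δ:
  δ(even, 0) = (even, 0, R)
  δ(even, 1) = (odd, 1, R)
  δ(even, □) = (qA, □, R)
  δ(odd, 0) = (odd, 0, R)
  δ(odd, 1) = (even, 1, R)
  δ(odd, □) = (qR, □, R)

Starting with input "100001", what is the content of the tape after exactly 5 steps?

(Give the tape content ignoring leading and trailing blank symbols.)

Execution trace:
Initial: [even]100001
Step 1: δ(even, 1) = (odd, 1, R) → 1[odd]00001
Step 2: δ(odd, 0) = (odd, 0, R) → 10[odd]0001
Step 3: δ(odd, 0) = (odd, 0, R) → 100[odd]001
Step 4: δ(odd, 0) = (odd, 0, R) → 1000[odd]01
Step 5: δ(odd, 0) = (odd, 0, R) → 10000[odd]1

After 5 steps, the tape (ignoring leading/trailing blanks) is: 100001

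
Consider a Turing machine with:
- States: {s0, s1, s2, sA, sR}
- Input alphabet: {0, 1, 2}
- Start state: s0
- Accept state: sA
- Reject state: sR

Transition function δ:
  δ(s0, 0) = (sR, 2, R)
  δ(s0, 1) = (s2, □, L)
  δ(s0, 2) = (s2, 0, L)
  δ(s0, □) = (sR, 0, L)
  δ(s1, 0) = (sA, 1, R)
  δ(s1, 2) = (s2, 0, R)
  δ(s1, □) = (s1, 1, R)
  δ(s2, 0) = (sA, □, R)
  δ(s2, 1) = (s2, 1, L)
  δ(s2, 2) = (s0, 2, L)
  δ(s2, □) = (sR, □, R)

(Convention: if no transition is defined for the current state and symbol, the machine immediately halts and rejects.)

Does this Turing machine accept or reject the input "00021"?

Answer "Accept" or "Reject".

Execution trace:
Initial: [s0]00021
Step 1: δ(s0, 0) = (sR, 2, R) → 2[sR]0021

The machine reaches the reject state sR and halts.

Answer: Reject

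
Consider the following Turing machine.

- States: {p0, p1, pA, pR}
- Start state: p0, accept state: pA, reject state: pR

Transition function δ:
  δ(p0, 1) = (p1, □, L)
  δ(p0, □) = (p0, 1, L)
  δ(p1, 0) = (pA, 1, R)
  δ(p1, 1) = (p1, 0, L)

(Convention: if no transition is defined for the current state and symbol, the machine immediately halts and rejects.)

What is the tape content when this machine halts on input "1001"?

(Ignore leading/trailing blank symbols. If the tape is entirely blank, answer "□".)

Execution trace:
Initial: [p0]1001
Step 1: δ(p0, 1) = (p1, □, L) → [p1]□□001

No transition is defined for δ(p1, □). By convention the machine halts and rejects.

Final tape (ignoring leading/trailing blanks): 001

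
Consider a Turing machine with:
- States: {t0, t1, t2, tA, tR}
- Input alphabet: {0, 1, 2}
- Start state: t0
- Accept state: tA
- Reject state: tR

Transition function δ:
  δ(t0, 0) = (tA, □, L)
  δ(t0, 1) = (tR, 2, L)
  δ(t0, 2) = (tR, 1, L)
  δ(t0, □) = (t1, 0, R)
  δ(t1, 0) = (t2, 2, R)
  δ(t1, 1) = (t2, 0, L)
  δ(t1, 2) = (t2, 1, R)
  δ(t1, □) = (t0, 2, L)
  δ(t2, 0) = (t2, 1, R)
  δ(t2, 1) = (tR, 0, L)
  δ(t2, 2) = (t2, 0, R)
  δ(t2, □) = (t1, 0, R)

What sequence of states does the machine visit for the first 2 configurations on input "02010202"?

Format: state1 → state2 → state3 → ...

Execution trace:
Initial: [t0]02010202
Step 1: δ(t0, 0) = (tA, □, L) → [tA]□□2010202

The machine reaches the accept state tA and halts.

State sequence: t0 → tA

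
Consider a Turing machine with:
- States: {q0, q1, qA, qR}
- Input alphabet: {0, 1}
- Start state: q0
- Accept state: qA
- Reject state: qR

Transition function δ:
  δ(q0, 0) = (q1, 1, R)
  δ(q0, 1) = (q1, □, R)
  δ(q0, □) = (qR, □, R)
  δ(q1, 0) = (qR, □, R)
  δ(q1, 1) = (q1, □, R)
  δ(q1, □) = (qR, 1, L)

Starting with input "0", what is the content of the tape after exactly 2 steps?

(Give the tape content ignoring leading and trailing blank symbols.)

Execution trace:
Initial: [q0]0
Step 1: δ(q0, 0) = (q1, 1, R) → 1[q1]□
Step 2: δ(q1, □) = (qR, 1, L) → [qR]11

The machine reaches the reject state qR and halts.

After 2 steps, the tape (ignoring leading/trailing blanks) is: 11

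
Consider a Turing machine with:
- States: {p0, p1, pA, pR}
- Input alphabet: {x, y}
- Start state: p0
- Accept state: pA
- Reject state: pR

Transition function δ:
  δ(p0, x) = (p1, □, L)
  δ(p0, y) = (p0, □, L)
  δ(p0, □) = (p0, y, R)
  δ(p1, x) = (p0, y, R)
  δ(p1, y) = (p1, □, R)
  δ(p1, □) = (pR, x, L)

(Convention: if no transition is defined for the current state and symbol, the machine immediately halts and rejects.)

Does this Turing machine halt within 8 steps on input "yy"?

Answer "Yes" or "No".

Execution trace:
Initial: [p0]yy
Step 1: δ(p0, y) = (p0, □, L) → [p0]□□y
Step 2: δ(p0, □) = (p0, y, R) → y[p0]□y
Step 3: δ(p0, □) = (p0, y, R) → yy[p0]y
Step 4: δ(p0, y) = (p0, □, L) → y[p0]y□
Step 5: δ(p0, y) = (p0, □, L) → [p0]y□□
Step 6: δ(p0, y) = (p0, □, L) → [p0]□□□□
Step 7: δ(p0, □) = (p0, y, R) → y[p0]□□□
Step 8: δ(p0, □) = (p0, y, R) → yy[p0]□□

The machine has not reached a halting state after 8 steps.
The machine did not halt within the 8-step bound.

Answer: No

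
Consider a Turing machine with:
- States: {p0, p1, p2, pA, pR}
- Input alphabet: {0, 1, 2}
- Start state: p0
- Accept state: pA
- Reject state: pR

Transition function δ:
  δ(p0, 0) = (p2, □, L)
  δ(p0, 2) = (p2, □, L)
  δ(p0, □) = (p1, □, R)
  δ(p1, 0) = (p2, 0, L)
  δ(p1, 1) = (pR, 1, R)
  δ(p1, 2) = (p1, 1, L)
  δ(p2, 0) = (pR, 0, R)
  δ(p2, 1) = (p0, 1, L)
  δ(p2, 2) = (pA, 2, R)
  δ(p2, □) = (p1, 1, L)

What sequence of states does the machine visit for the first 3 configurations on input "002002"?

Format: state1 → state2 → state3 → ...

Execution trace:
Initial: [p0]002002
Step 1: δ(p0, 0) = (p2, □, L) → [p2]□□02002
Step 2: δ(p2, □) = (p1, 1, L) → [p1]□1□02002

No transition is defined for δ(p1, □). By convention the machine halts and rejects.

State sequence: p0 → p2 → p1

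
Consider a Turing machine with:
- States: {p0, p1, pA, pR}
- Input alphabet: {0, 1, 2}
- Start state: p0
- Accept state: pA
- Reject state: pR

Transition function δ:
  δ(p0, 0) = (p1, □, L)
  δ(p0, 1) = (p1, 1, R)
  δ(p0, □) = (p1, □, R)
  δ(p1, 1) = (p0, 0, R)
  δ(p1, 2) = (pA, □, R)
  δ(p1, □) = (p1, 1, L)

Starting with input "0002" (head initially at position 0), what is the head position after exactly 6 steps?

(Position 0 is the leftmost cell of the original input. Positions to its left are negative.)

Execution trace (head position shown):
Step 0: [p0]0002  (head at position 0)
Step 1: move left → [p1]□□002  (head at position -1)
Step 2: move left → [p1]□1□002  (head at position -2)
Step 3: move left → [p1]□11□002  (head at position -3)
Step 4: move left → [p1]□111□002  (head at position -4)
Step 5: move left → [p1]□1111□002  (head at position -5)
Step 6: move left → [p1]□11111□002  (head at position -6)

After 6 steps, the head is at position -6.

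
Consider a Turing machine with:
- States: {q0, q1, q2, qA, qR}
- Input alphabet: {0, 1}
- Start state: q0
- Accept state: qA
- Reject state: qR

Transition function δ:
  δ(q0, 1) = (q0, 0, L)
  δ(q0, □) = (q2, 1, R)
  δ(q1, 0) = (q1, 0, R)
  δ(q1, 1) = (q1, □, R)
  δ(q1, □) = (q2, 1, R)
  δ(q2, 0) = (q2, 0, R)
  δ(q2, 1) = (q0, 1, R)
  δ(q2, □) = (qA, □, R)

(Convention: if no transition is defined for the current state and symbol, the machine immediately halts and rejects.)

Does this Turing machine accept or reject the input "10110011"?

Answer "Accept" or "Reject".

Execution trace:
Initial: [q0]10110011
Step 1: δ(q0, 1) = (q0, 0, L) → [q0]□00110011
Step 2: δ(q0, □) = (q2, 1, R) → 1[q2]00110011
Step 3: δ(q2, 0) = (q2, 0, R) → 10[q2]0110011
Step 4: δ(q2, 0) = (q2, 0, R) → 100[q2]110011
Step 5: δ(q2, 1) = (q0, 1, R) → 1001[q0]10011
Step 6: δ(q0, 1) = (q0, 0, L) → 100[q0]100011
Step 7: δ(q0, 1) = (q0, 0, L) → 10[q0]0000011

No transition is defined for δ(q0, 0). By convention the machine halts and rejects.

Answer: Reject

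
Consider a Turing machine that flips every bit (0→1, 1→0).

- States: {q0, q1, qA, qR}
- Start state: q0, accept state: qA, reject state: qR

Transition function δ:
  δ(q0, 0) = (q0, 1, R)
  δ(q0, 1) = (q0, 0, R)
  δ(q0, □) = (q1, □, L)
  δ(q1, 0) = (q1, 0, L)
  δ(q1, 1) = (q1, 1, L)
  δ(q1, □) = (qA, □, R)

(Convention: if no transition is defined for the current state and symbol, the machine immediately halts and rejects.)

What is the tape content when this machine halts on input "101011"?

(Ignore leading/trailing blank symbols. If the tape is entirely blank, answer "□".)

Execution trace:
Initial: [q0]101011
Step 1: δ(q0, 1) = (q0, 0, R) → 0[q0]01011
Step 2: δ(q0, 0) = (q0, 1, R) → 01[q0]1011
Step 3: δ(q0, 1) = (q0, 0, R) → 010[q0]011
Step 4: δ(q0, 0) = (q0, 1, R) → 0101[q0]11
Step 5: δ(q0, 1) = (q0, 0, R) → 01010[q0]1
Step 6: δ(q0, 1) = (q0, 0, R) → 010100[q0]□
Step 7: δ(q0, □) = (q1, □, L) → 01010[q1]0□
Step 8: δ(q1, 0) = (q1, 0, L) → 0101[q1]00□
Step 9: δ(q1, 0) = (q1, 0, L) → 010[q1]100□
Step 10: δ(q1, 1) = (q1, 1, L) → 01[q1]0100□
Step 11: δ(q1, 0) = (q1, 0, L) → 0[q1]10100□
Step 12: δ(q1, 1) = (q1, 1, L) → [q1]010100□
Step 13: δ(q1, 0) = (q1, 0, L) → [q1]□010100□
Step 14: δ(q1, □) = (qA, □, R) → □[qA]010100□

The machine reaches the accept state qA and halts.

Final tape (ignoring leading/trailing blanks): 010100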